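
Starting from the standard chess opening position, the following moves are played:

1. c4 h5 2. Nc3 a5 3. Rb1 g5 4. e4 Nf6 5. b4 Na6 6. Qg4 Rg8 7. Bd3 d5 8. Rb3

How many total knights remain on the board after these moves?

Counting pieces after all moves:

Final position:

  a b c d e f g h
  ─────────────────
8│♜ · ♝ ♛ ♚ ♝ ♜ ·│8
7│· ♟ ♟ · ♟ ♟ · ·│7
6│♞ · · · · ♞ · ·│6
5│♟ · · ♟ · · ♟ ♟│5
4│· ♙ ♙ · ♙ · ♕ ·│4
3│· ♖ ♘ ♗ · · · ·│3
2│♙ · · ♙ · ♙ ♙ ♙│2
1│· · ♗ · ♔ · ♘ ♖│1
  ─────────────────
  a b c d e f g h


4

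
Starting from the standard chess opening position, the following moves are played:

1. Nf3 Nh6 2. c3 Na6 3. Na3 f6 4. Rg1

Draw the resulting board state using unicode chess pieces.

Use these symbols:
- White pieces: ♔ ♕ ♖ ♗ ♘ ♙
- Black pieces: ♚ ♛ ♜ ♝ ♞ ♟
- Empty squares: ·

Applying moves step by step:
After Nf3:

♜ ♞ ♝ ♛ ♚ ♝ ♞ ♜
♟ ♟ ♟ ♟ ♟ ♟ ♟ ♟
· · · · · · · ·
· · · · · · · ·
· · · · · · · ·
· · · · · ♘ · ·
♙ ♙ ♙ ♙ ♙ ♙ ♙ ♙
♖ ♘ ♗ ♕ ♔ ♗ · ♖


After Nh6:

♜ ♞ ♝ ♛ ♚ ♝ · ♜
♟ ♟ ♟ ♟ ♟ ♟ ♟ ♟
· · · · · · · ♞
· · · · · · · ·
· · · · · · · ·
· · · · · ♘ · ·
♙ ♙ ♙ ♙ ♙ ♙ ♙ ♙
♖ ♘ ♗ ♕ ♔ ♗ · ♖


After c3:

♜ ♞ ♝ ♛ ♚ ♝ · ♜
♟ ♟ ♟ ♟ ♟ ♟ ♟ ♟
· · · · · · · ♞
· · · · · · · ·
· · · · · · · ·
· · ♙ · · ♘ · ·
♙ ♙ · ♙ ♙ ♙ ♙ ♙
♖ ♘ ♗ ♕ ♔ ♗ · ♖


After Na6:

♜ · ♝ ♛ ♚ ♝ · ♜
♟ ♟ ♟ ♟ ♟ ♟ ♟ ♟
♞ · · · · · · ♞
· · · · · · · ·
· · · · · · · ·
· · ♙ · · ♘ · ·
♙ ♙ · ♙ ♙ ♙ ♙ ♙
♖ ♘ ♗ ♕ ♔ ♗ · ♖


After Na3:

♜ · ♝ ♛ ♚ ♝ · ♜
♟ ♟ ♟ ♟ ♟ ♟ ♟ ♟
♞ · · · · · · ♞
· · · · · · · ·
· · · · · · · ·
♘ · ♙ · · ♘ · ·
♙ ♙ · ♙ ♙ ♙ ♙ ♙
♖ · ♗ ♕ ♔ ♗ · ♖


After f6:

♜ · ♝ ♛ ♚ ♝ · ♜
♟ ♟ ♟ ♟ ♟ · ♟ ♟
♞ · · · · ♟ · ♞
· · · · · · · ·
· · · · · · · ·
♘ · ♙ · · ♘ · ·
♙ ♙ · ♙ ♙ ♙ ♙ ♙
♖ · ♗ ♕ ♔ ♗ · ♖


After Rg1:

♜ · ♝ ♛ ♚ ♝ · ♜
♟ ♟ ♟ ♟ ♟ · ♟ ♟
♞ · · · · ♟ · ♞
· · · · · · · ·
· · · · · · · ·
♘ · ♙ · · ♘ · ·
♙ ♙ · ♙ ♙ ♙ ♙ ♙
♖ · ♗ ♕ ♔ ♗ ♖ ·



  a b c d e f g h
  ─────────────────
8│♜ · ♝ ♛ ♚ ♝ · ♜│8
7│♟ ♟ ♟ ♟ ♟ · ♟ ♟│7
6│♞ · · · · ♟ · ♞│6
5│· · · · · · · ·│5
4│· · · · · · · ·│4
3│♘ · ♙ · · ♘ · ·│3
2│♙ ♙ · ♙ ♙ ♙ ♙ ♙│2
1│♖ · ♗ ♕ ♔ ♗ ♖ ·│1
  ─────────────────
  a b c d e f g h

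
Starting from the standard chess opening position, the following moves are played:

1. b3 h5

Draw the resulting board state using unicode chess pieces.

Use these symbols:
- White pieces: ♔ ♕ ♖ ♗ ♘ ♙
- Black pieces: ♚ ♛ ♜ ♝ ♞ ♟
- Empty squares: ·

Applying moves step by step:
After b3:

♜ ♞ ♝ ♛ ♚ ♝ ♞ ♜
♟ ♟ ♟ ♟ ♟ ♟ ♟ ♟
· · · · · · · ·
· · · · · · · ·
· · · · · · · ·
· ♙ · · · · · ·
♙ · ♙ ♙ ♙ ♙ ♙ ♙
♖ ♘ ♗ ♕ ♔ ♗ ♘ ♖


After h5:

♜ ♞ ♝ ♛ ♚ ♝ ♞ ♜
♟ ♟ ♟ ♟ ♟ ♟ ♟ ·
· · · · · · · ·
· · · · · · · ♟
· · · · · · · ·
· ♙ · · · · · ·
♙ · ♙ ♙ ♙ ♙ ♙ ♙
♖ ♘ ♗ ♕ ♔ ♗ ♘ ♖



  a b c d e f g h
  ─────────────────
8│♜ ♞ ♝ ♛ ♚ ♝ ♞ ♜│8
7│♟ ♟ ♟ ♟ ♟ ♟ ♟ ·│7
6│· · · · · · · ·│6
5│· · · · · · · ♟│5
4│· · · · · · · ·│4
3│· ♙ · · · · · ·│3
2│♙ · ♙ ♙ ♙ ♙ ♙ ♙│2
1│♖ ♘ ♗ ♕ ♔ ♗ ♘ ♖│1
  ─────────────────
  a b c d e f g h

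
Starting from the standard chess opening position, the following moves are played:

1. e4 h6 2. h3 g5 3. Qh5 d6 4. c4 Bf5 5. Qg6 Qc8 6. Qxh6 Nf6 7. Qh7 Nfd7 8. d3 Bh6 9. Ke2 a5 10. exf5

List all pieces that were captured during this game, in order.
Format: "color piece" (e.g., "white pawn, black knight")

Tracking captures:
  Qxh6: captured black pawn
  exf5: captured black bishop

black pawn, black bishop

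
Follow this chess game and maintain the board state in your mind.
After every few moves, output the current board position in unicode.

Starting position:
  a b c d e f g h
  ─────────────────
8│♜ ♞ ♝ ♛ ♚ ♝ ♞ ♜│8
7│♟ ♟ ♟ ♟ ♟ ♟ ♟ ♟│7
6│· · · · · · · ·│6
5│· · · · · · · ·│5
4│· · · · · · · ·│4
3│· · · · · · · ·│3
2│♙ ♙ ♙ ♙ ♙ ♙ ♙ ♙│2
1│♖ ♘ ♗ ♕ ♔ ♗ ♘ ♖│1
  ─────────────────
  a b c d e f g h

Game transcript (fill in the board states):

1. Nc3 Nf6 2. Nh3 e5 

  a b c d e f g h
  ─────────────────
8│♜ ♞ ♝ ♛ ♚ ♝ · ♜│8
7│♟ ♟ ♟ ♟ · ♟ ♟ ♟│7
6│· · · · · ♞ · ·│6
5│· · · · ♟ · · ·│5
4│· · · · · · · ·│4
3│· · ♘ · · · · ♘│3
2│♙ ♙ ♙ ♙ ♙ ♙ ♙ ♙│2
1│♖ · ♗ ♕ ♔ ♗ · ♖│1
  ─────────────────
  a b c d e f g h

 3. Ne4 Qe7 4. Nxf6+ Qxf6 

  a b c d e f g h
  ─────────────────
8│♜ ♞ ♝ · ♚ ♝ · ♜│8
7│♟ ♟ ♟ ♟ · ♟ ♟ ♟│7
6│· · · · · ♛ · ·│6
5│· · · · ♟ · · ·│5
4│· · · · · · · ·│4
3│· · · · · · · ♘│3
2│♙ ♙ ♙ ♙ ♙ ♙ ♙ ♙│2
1│♖ · ♗ ♕ ♔ ♗ · ♖│1
  ─────────────────
  a b c d e f g h

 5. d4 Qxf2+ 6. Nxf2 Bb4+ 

  a b c d e f g h
  ─────────────────
8│♜ ♞ ♝ · ♚ · · ♜│8
7│♟ ♟ ♟ ♟ · ♟ ♟ ♟│7
6│· · · · · · · ·│6
5│· · · · ♟ · · ·│5
4│· ♝ · ♙ · · · ·│4
3│· · · · · · · ·│3
2│♙ ♙ ♙ · ♙ ♘ ♙ ♙│2
1│♖ · ♗ ♕ ♔ ♗ · ♖│1
  ─────────────────
  a b c d e f g h

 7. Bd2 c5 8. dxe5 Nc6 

  a b c d e f g h
  ─────────────────
8│♜ · ♝ · ♚ · · ♜│8
7│♟ ♟ · ♟ · ♟ ♟ ♟│7
6│· · ♞ · · · · ·│6
5│· · ♟ · ♙ · · ·│5
4│· ♝ · · · · · ·│4
3│· · · · · · · ·│3
2│♙ ♙ ♙ ♗ ♙ ♘ ♙ ♙│2
1│♖ · · ♕ ♔ ♗ · ♖│1
  ─────────────────
  a b c d e f g h

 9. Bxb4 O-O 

  a b c d e f g h
  ─────────────────
8│♜ · ♝ · · ♜ ♚ ·│8
7│♟ ♟ · ♟ · ♟ ♟ ♟│7
6│· · ♞ · · · · ·│6
5│· · ♟ · ♙ · · ·│5
4│· ♗ · · · · · ·│4
3│· · · · · · · ·│3
2│♙ ♙ ♙ · ♙ ♘ ♙ ♙│2
1│♖ · · ♕ ♔ ♗ · ♖│1
  ─────────────────
  a b c d e f g h


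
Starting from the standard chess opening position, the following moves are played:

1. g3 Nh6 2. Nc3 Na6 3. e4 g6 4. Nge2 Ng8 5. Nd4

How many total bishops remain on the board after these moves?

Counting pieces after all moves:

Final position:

  a b c d e f g h
  ─────────────────
8│♜ · ♝ ♛ ♚ ♝ ♞ ♜│8
7│♟ ♟ ♟ ♟ ♟ ♟ · ♟│7
6│♞ · · · · · ♟ ·│6
5│· · · · · · · ·│5
4│· · · ♘ ♙ · · ·│4
3│· · ♘ · · · ♙ ·│3
2│♙ ♙ ♙ ♙ · ♙ · ♙│2
1│♖ · ♗ ♕ ♔ ♗ · ♖│1
  ─────────────────
  a b c d e f g h


4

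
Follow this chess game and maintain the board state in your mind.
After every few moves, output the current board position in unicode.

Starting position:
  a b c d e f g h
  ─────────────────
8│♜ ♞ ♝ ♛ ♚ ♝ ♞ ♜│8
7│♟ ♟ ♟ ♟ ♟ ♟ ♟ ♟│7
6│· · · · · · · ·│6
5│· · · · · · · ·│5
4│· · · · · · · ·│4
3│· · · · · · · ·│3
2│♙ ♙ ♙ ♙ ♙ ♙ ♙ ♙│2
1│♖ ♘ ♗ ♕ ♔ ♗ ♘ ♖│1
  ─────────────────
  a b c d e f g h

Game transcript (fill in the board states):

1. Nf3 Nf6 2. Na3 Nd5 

  a b c d e f g h
  ─────────────────
8│♜ ♞ ♝ ♛ ♚ ♝ · ♜│8
7│♟ ♟ ♟ ♟ ♟ ♟ ♟ ♟│7
6│· · · · · · · ·│6
5│· · · ♞ · · · ·│5
4│· · · · · · · ·│4
3│♘ · · · · ♘ · ·│3
2│♙ ♙ ♙ ♙ ♙ ♙ ♙ ♙│2
1│♖ · ♗ ♕ ♔ ♗ · ♖│1
  ─────────────────
  a b c d e f g h

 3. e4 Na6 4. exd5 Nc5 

  a b c d e f g h
  ─────────────────
8│♜ · ♝ ♛ ♚ ♝ · ♜│8
7│♟ ♟ ♟ ♟ ♟ ♟ ♟ ♟│7
6│· · · · · · · ·│6
5│· · ♞ ♙ · · · ·│5
4│· · · · · · · ·│4
3│♘ · · · · ♘ · ·│3
2│♙ ♙ ♙ ♙ · ♙ ♙ ♙│2
1│♖ · ♗ ♕ ♔ ♗ · ♖│1
  ─────────────────
  a b c d e f g h

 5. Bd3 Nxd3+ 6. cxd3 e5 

  a b c d e f g h
  ─────────────────
8│♜ · ♝ ♛ ♚ ♝ · ♜│8
7│♟ ♟ ♟ ♟ · ♟ ♟ ♟│7
6│· · · · · · · ·│6
5│· · · ♙ ♟ · · ·│5
4│· · · · · · · ·│4
3│♘ · · ♙ · ♘ · ·│3
2│♙ ♙ · ♙ · ♙ ♙ ♙│2
1│♖ · ♗ ♕ ♔ · · ♖│1
  ─────────────────
  a b c d e f g h

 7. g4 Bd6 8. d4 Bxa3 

  a b c d e f g h
  ─────────────────
8│♜ · ♝ ♛ ♚ · · ♜│8
7│♟ ♟ ♟ ♟ · ♟ ♟ ♟│7
6│· · · · · · · ·│6
5│· · · ♙ ♟ · · ·│5
4│· · · ♙ · · ♙ ·│4
3│♝ · · · · ♘ · ·│3
2│♙ ♙ · ♙ · ♙ · ♙│2
1│♖ · ♗ ♕ ♔ · · ♖│1
  ─────────────────
  a b c d e f g h

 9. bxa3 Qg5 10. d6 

  a b c d e f g h
  ─────────────────
8│♜ · ♝ · ♚ · · ♜│8
7│♟ ♟ ♟ ♟ · ♟ ♟ ♟│7
6│· · · ♙ · · · ·│6
5│· · · · ♟ · ♛ ·│5
4│· · · ♙ · · ♙ ·│4
3│♙ · · · · ♘ · ·│3
2│♙ · · ♙ · ♙ · ♙│2
1│♖ · ♗ ♕ ♔ · · ♖│1
  ─────────────────
  a b c d e f g h


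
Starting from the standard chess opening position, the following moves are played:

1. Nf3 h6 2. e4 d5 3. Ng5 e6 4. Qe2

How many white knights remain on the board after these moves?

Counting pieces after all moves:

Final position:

  a b c d e f g h
  ─────────────────
8│♜ ♞ ♝ ♛ ♚ ♝ ♞ ♜│8
7│♟ ♟ ♟ · · ♟ ♟ ·│7
6│· · · · ♟ · · ♟│6
5│· · · ♟ · · ♘ ·│5
4│· · · · ♙ · · ·│4
3│· · · · · · · ·│3
2│♙ ♙ ♙ ♙ ♕ ♙ ♙ ♙│2
1│♖ ♘ ♗ · ♔ ♗ · ♖│1
  ─────────────────
  a b c d e f g h


2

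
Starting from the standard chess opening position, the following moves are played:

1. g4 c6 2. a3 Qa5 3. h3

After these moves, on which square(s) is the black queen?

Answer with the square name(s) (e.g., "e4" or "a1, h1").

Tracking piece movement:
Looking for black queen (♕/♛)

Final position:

  a b c d e f g h
  ─────────────────
8│♜ ♞ ♝ · ♚ ♝ ♞ ♜│8
7│♟ ♟ · ♟ ♟ ♟ ♟ ♟│7
6│· · ♟ · · · · ·│6
5│♛ · · · · · · ·│5
4│· · · · · · ♙ ·│4
3│♙ · · · · · · ♙│3
2│· ♙ ♙ ♙ ♙ ♙ · ·│2
1│♖ ♘ ♗ ♕ ♔ ♗ ♘ ♖│1
  ─────────────────
  a b c d e f g h


a5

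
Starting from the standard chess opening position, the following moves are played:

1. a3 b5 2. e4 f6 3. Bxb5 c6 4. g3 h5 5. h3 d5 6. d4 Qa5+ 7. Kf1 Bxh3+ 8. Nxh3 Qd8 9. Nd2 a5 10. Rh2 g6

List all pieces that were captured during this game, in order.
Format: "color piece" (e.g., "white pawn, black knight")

Tracking captures:
  Bxb5: captured black pawn
  Bxh3+: captured white pawn
  Nxh3: captured black bishop

black pawn, white pawn, black bishop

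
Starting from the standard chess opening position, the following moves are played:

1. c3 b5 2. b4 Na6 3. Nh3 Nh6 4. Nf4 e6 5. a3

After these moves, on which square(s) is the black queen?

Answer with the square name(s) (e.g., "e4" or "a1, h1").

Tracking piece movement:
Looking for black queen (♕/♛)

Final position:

  a b c d e f g h
  ─────────────────
8│♜ · ♝ ♛ ♚ ♝ · ♜│8
7│♟ · ♟ ♟ · ♟ ♟ ♟│7
6│♞ · · · ♟ · · ♞│6
5│· ♟ · · · · · ·│5
4│· ♙ · · · ♘ · ·│4
3│♙ · ♙ · · · · ·│3
2│· · · ♙ ♙ ♙ ♙ ♙│2
1│♖ ♘ ♗ ♕ ♔ ♗ · ♖│1
  ─────────────────
  a b c d e f g h


d8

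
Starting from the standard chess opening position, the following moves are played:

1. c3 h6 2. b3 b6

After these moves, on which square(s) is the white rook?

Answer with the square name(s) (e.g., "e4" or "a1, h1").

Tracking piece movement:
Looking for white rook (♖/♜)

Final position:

  a b c d e f g h
  ─────────────────
8│♜ ♞ ♝ ♛ ♚ ♝ ♞ ♜│8
7│♟ · ♟ ♟ ♟ ♟ ♟ ·│7
6│· ♟ · · · · · ♟│6
5│· · · · · · · ·│5
4│· · · · · · · ·│4
3│· ♙ ♙ · · · · ·│3
2│♙ · · ♙ ♙ ♙ ♙ ♙│2
1│♖ ♘ ♗ ♕ ♔ ♗ ♘ ♖│1
  ─────────────────
  a b c d e f g h


a1, h1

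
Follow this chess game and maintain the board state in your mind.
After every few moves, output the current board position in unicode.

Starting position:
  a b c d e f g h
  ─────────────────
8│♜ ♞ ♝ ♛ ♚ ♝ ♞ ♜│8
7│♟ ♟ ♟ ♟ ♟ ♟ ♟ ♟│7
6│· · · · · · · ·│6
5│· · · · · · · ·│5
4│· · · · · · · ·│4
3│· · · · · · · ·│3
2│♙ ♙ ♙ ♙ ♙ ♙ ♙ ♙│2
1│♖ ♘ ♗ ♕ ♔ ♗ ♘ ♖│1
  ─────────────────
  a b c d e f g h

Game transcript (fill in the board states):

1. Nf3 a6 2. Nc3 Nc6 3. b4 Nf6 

  a b c d e f g h
  ─────────────────
8│♜ · ♝ ♛ ♚ ♝ · ♜│8
7│· ♟ ♟ ♟ ♟ ♟ ♟ ♟│7
6│♟ · ♞ · · ♞ · ·│6
5│· · · · · · · ·│5
4│· ♙ · · · · · ·│4
3│· · ♘ · · ♘ · ·│3
2│♙ · ♙ ♙ ♙ ♙ ♙ ♙│2
1│♖ · ♗ ♕ ♔ ♗ · ♖│1
  ─────────────────
  a b c d e f g h

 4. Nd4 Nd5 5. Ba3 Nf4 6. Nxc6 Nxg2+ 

  a b c d e f g h
  ─────────────────
8│♜ · ♝ ♛ ♚ ♝ · ♜│8
7│· ♟ ♟ ♟ ♟ ♟ ♟ ♟│7
6│♟ · ♘ · · · · ·│6
5│· · · · · · · ·│5
4│· ♙ · · · · · ·│4
3│♗ · ♘ · · · · ·│3
2│♙ · ♙ ♙ ♙ ♙ ♞ ♙│2
1│♖ · · ♕ ♔ ♗ · ♖│1
  ─────────────────
  a b c d e f g h

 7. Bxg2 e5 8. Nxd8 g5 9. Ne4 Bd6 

  a b c d e f g h
  ─────────────────
8│♜ · ♝ ♘ ♚ · · ♜│8
7│· ♟ ♟ ♟ · ♟ · ♟│7
6│♟ · · ♝ · · · ·│6
5│· · · · ♟ · ♟ ·│5
4│· ♙ · · ♘ · · ·│4
3│♗ · · · · · · ·│3
2│♙ · ♙ ♙ ♙ ♙ ♗ ♙│2
1│♖ · · ♕ ♔ · · ♖│1
  ─────────────────
  a b c d e f g h

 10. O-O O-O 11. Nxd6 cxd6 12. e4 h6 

  a b c d e f g h
  ─────────────────
8│♜ · ♝ ♘ · ♜ ♚ ·│8
7│· ♟ · ♟ · ♟ · ·│7
6│♟ · · ♟ · · · ♟│6
5│· · · · ♟ · ♟ ·│5
4│· ♙ · · ♙ · · ·│4
3│♗ · · · · · · ·│3
2│♙ · ♙ ♙ · ♙ ♗ ♙│2
1│♖ · · ♕ · ♖ ♔ ·│1
  ─────────────────
  a b c d e f g h



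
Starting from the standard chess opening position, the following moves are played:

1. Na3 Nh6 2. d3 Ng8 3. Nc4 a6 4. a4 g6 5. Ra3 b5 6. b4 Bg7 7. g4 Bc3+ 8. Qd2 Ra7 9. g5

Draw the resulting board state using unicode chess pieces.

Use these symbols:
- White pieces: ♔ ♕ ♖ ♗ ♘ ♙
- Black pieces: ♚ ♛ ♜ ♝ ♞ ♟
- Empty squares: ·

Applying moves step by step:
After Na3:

♜ ♞ ♝ ♛ ♚ ♝ ♞ ♜
♟ ♟ ♟ ♟ ♟ ♟ ♟ ♟
· · · · · · · ·
· · · · · · · ·
· · · · · · · ·
♘ · · · · · · ·
♙ ♙ ♙ ♙ ♙ ♙ ♙ ♙
♖ · ♗ ♕ ♔ ♗ ♘ ♖


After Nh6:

♜ ♞ ♝ ♛ ♚ ♝ · ♜
♟ ♟ ♟ ♟ ♟ ♟ ♟ ♟
· · · · · · · ♞
· · · · · · · ·
· · · · · · · ·
♘ · · · · · · ·
♙ ♙ ♙ ♙ ♙ ♙ ♙ ♙
♖ · ♗ ♕ ♔ ♗ ♘ ♖


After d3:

♜ ♞ ♝ ♛ ♚ ♝ · ♜
♟ ♟ ♟ ♟ ♟ ♟ ♟ ♟
· · · · · · · ♞
· · · · · · · ·
· · · · · · · ·
♘ · · ♙ · · · ·
♙ ♙ ♙ · ♙ ♙ ♙ ♙
♖ · ♗ ♕ ♔ ♗ ♘ ♖


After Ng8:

♜ ♞ ♝ ♛ ♚ ♝ ♞ ♜
♟ ♟ ♟ ♟ ♟ ♟ ♟ ♟
· · · · · · · ·
· · · · · · · ·
· · · · · · · ·
♘ · · ♙ · · · ·
♙ ♙ ♙ · ♙ ♙ ♙ ♙
♖ · ♗ ♕ ♔ ♗ ♘ ♖


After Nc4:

♜ ♞ ♝ ♛ ♚ ♝ ♞ ♜
♟ ♟ ♟ ♟ ♟ ♟ ♟ ♟
· · · · · · · ·
· · · · · · · ·
· · ♘ · · · · ·
· · · ♙ · · · ·
♙ ♙ ♙ · ♙ ♙ ♙ ♙
♖ · ♗ ♕ ♔ ♗ ♘ ♖


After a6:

♜ ♞ ♝ ♛ ♚ ♝ ♞ ♜
· ♟ ♟ ♟ ♟ ♟ ♟ ♟
♟ · · · · · · ·
· · · · · · · ·
· · ♘ · · · · ·
· · · ♙ · · · ·
♙ ♙ ♙ · ♙ ♙ ♙ ♙
♖ · ♗ ♕ ♔ ♗ ♘ ♖


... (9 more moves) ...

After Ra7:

· ♞ ♝ ♛ ♚ · ♞ ♜
♜ · ♟ ♟ ♟ ♟ · ♟
♟ · · · · · ♟ ·
· ♟ · · · · · ·
♙ ♙ ♘ · · · ♙ ·
♖ · ♝ ♙ · · · ·
· · ♙ ♕ ♙ ♙ · ♙
· · ♗ · ♔ ♗ ♘ ♖


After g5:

· ♞ ♝ ♛ ♚ · ♞ ♜
♜ · ♟ ♟ ♟ ♟ · ♟
♟ · · · · · ♟ ·
· ♟ · · · · ♙ ·
♙ ♙ ♘ · · · · ·
♖ · ♝ ♙ · · · ·
· · ♙ ♕ ♙ ♙ · ♙
· · ♗ · ♔ ♗ ♘ ♖



  a b c d e f g h
  ─────────────────
8│· ♞ ♝ ♛ ♚ · ♞ ♜│8
7│♜ · ♟ ♟ ♟ ♟ · ♟│7
6│♟ · · · · · ♟ ·│6
5│· ♟ · · · · ♙ ·│5
4│♙ ♙ ♘ · · · · ·│4
3│♖ · ♝ ♙ · · · ·│3
2│· · ♙ ♕ ♙ ♙ · ♙│2
1│· · ♗ · ♔ ♗ ♘ ♖│1
  ─────────────────
  a b c d e f g h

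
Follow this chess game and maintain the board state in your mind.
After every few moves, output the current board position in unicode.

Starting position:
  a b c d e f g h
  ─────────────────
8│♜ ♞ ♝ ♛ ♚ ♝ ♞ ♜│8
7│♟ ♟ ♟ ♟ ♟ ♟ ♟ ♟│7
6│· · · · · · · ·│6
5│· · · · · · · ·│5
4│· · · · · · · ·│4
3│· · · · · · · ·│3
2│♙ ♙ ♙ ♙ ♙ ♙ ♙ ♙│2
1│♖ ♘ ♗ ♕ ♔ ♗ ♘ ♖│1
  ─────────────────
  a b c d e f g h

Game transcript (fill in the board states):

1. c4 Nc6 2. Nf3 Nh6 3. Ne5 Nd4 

  a b c d e f g h
  ─────────────────
8│♜ · ♝ ♛ ♚ ♝ · ♜│8
7│♟ ♟ ♟ ♟ ♟ ♟ ♟ ♟│7
6│· · · · · · · ♞│6
5│· · · · ♘ · · ·│5
4│· · ♙ ♞ · · · ·│4
3│· · · · · · · ·│3
2│♙ ♙ · ♙ ♙ ♙ ♙ ♙│2
1│♖ ♘ ♗ ♕ ♔ ♗ · ♖│1
  ─────────────────
  a b c d e f g h

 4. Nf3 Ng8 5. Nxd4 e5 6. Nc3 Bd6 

  a b c d e f g h
  ─────────────────
8│♜ · ♝ ♛ ♚ · ♞ ♜│8
7│♟ ♟ ♟ ♟ · ♟ ♟ ♟│7
6│· · · ♝ · · · ·│6
5│· · · · ♟ · · ·│5
4│· · ♙ ♘ · · · ·│4
3│· · ♘ · · · · ·│3
2│♙ ♙ · ♙ ♙ ♙ ♙ ♙│2
1│♖ · ♗ ♕ ♔ ♗ · ♖│1
  ─────────────────
  a b c d e f g h

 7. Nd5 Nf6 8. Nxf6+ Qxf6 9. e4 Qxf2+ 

  a b c d e f g h
  ─────────────────
8│♜ · ♝ · ♚ · · ♜│8
7│♟ ♟ ♟ ♟ · ♟ ♟ ♟│7
6│· · · ♝ · · · ·│6
5│· · · · ♟ · · ·│5
4│· · ♙ ♘ ♙ · · ·│4
3│· · · · · · · ·│3
2│♙ ♙ · ♙ · ♛ ♙ ♙│2
1│♖ · ♗ ♕ ♔ ♗ · ♖│1
  ─────────────────
  a b c d e f g h

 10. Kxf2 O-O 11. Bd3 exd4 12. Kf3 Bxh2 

  a b c d e f g h
  ─────────────────
8│♜ · ♝ · · ♜ ♚ ·│8
7│♟ ♟ ♟ ♟ · ♟ ♟ ♟│7
6│· · · · · · · ·│6
5│· · · · · · · ·│5
4│· · ♙ ♟ ♙ · · ·│4
3│· · · ♗ · ♔ · ·│3
2│♙ ♙ · ♙ · · ♙ ♝│2
1│♖ · ♗ ♕ · · · ♖│1
  ─────────────────
  a b c d e f g h

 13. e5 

  a b c d e f g h
  ─────────────────
8│♜ · ♝ · · ♜ ♚ ·│8
7│♟ ♟ ♟ ♟ · ♟ ♟ ♟│7
6│· · · · · · · ·│6
5│· · · · ♙ · · ·│5
4│· · ♙ ♟ · · · ·│4
3│· · · ♗ · ♔ · ·│3
2│♙ ♙ · ♙ · · ♙ ♝│2
1│♖ · ♗ ♕ · · · ♖│1
  ─────────────────
  a b c d e f g h


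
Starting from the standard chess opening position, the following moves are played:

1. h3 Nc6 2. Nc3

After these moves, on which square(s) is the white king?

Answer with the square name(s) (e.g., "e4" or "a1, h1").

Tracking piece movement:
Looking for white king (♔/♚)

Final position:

  a b c d e f g h
  ─────────────────
8│♜ · ♝ ♛ ♚ ♝ ♞ ♜│8
7│♟ ♟ ♟ ♟ ♟ ♟ ♟ ♟│7
6│· · ♞ · · · · ·│6
5│· · · · · · · ·│5
4│· · · · · · · ·│4
3│· · ♘ · · · · ♙│3
2│♙ ♙ ♙ ♙ ♙ ♙ ♙ ·│2
1│♖ · ♗ ♕ ♔ ♗ ♘ ♖│1
  ─────────────────
  a b c d e f g h


e1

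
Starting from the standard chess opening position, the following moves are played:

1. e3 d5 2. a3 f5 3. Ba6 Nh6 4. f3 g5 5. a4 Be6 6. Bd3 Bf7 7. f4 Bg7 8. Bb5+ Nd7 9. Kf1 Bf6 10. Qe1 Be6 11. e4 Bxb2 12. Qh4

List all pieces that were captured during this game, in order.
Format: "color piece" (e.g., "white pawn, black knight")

Tracking captures:
  Bxb2: captured white pawn

white pawn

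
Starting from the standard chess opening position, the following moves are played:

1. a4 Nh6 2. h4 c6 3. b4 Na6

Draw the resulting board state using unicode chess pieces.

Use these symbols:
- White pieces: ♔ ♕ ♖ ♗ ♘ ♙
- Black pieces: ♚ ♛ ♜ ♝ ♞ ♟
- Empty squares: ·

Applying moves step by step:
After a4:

♜ ♞ ♝ ♛ ♚ ♝ ♞ ♜
♟ ♟ ♟ ♟ ♟ ♟ ♟ ♟
· · · · · · · ·
· · · · · · · ·
♙ · · · · · · ·
· · · · · · · ·
· ♙ ♙ ♙ ♙ ♙ ♙ ♙
♖ ♘ ♗ ♕ ♔ ♗ ♘ ♖


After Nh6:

♜ ♞ ♝ ♛ ♚ ♝ · ♜
♟ ♟ ♟ ♟ ♟ ♟ ♟ ♟
· · · · · · · ♞
· · · · · · · ·
♙ · · · · · · ·
· · · · · · · ·
· ♙ ♙ ♙ ♙ ♙ ♙ ♙
♖ ♘ ♗ ♕ ♔ ♗ ♘ ♖


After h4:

♜ ♞ ♝ ♛ ♚ ♝ · ♜
♟ ♟ ♟ ♟ ♟ ♟ ♟ ♟
· · · · · · · ♞
· · · · · · · ·
♙ · · · · · · ♙
· · · · · · · ·
· ♙ ♙ ♙ ♙ ♙ ♙ ·
♖ ♘ ♗ ♕ ♔ ♗ ♘ ♖


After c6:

♜ ♞ ♝ ♛ ♚ ♝ · ♜
♟ ♟ · ♟ ♟ ♟ ♟ ♟
· · ♟ · · · · ♞
· · · · · · · ·
♙ · · · · · · ♙
· · · · · · · ·
· ♙ ♙ ♙ ♙ ♙ ♙ ·
♖ ♘ ♗ ♕ ♔ ♗ ♘ ♖


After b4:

♜ ♞ ♝ ♛ ♚ ♝ · ♜
♟ ♟ · ♟ ♟ ♟ ♟ ♟
· · ♟ · · · · ♞
· · · · · · · ·
♙ ♙ · · · · · ♙
· · · · · · · ·
· · ♙ ♙ ♙ ♙ ♙ ·
♖ ♘ ♗ ♕ ♔ ♗ ♘ ♖


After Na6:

♜ · ♝ ♛ ♚ ♝ · ♜
♟ ♟ · ♟ ♟ ♟ ♟ ♟
♞ · ♟ · · · · ♞
· · · · · · · ·
♙ ♙ · · · · · ♙
· · · · · · · ·
· · ♙ ♙ ♙ ♙ ♙ ·
♖ ♘ ♗ ♕ ♔ ♗ ♘ ♖



  a b c d e f g h
  ─────────────────
8│♜ · ♝ ♛ ♚ ♝ · ♜│8
7│♟ ♟ · ♟ ♟ ♟ ♟ ♟│7
6│♞ · ♟ · · · · ♞│6
5│· · · · · · · ·│5
4│♙ ♙ · · · · · ♙│4
3│· · · · · · · ·│3
2│· · ♙ ♙ ♙ ♙ ♙ ·│2
1│♖ ♘ ♗ ♕ ♔ ♗ ♘ ♖│1
  ─────────────────
  a b c d e f g h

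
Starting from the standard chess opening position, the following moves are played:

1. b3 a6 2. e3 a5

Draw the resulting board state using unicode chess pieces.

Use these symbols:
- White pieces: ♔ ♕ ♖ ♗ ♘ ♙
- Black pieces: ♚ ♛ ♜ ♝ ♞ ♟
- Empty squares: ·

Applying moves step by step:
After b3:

♜ ♞ ♝ ♛ ♚ ♝ ♞ ♜
♟ ♟ ♟ ♟ ♟ ♟ ♟ ♟
· · · · · · · ·
· · · · · · · ·
· · · · · · · ·
· ♙ · · · · · ·
♙ · ♙ ♙ ♙ ♙ ♙ ♙
♖ ♘ ♗ ♕ ♔ ♗ ♘ ♖


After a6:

♜ ♞ ♝ ♛ ♚ ♝ ♞ ♜
· ♟ ♟ ♟ ♟ ♟ ♟ ♟
♟ · · · · · · ·
· · · · · · · ·
· · · · · · · ·
· ♙ · · · · · ·
♙ · ♙ ♙ ♙ ♙ ♙ ♙
♖ ♘ ♗ ♕ ♔ ♗ ♘ ♖


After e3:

♜ ♞ ♝ ♛ ♚ ♝ ♞ ♜
· ♟ ♟ ♟ ♟ ♟ ♟ ♟
♟ · · · · · · ·
· · · · · · · ·
· · · · · · · ·
· ♙ · · ♙ · · ·
♙ · ♙ ♙ · ♙ ♙ ♙
♖ ♘ ♗ ♕ ♔ ♗ ♘ ♖


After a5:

♜ ♞ ♝ ♛ ♚ ♝ ♞ ♜
· ♟ ♟ ♟ ♟ ♟ ♟ ♟
· · · · · · · ·
♟ · · · · · · ·
· · · · · · · ·
· ♙ · · ♙ · · ·
♙ · ♙ ♙ · ♙ ♙ ♙
♖ ♘ ♗ ♕ ♔ ♗ ♘ ♖



  a b c d e f g h
  ─────────────────
8│♜ ♞ ♝ ♛ ♚ ♝ ♞ ♜│8
7│· ♟ ♟ ♟ ♟ ♟ ♟ ♟│7
6│· · · · · · · ·│6
5│♟ · · · · · · ·│5
4│· · · · · · · ·│4
3│· ♙ · · ♙ · · ·│3
2│♙ · ♙ ♙ · ♙ ♙ ♙│2
1│♖ ♘ ♗ ♕ ♔ ♗ ♘ ♖│1
  ─────────────────
  a b c d e f g h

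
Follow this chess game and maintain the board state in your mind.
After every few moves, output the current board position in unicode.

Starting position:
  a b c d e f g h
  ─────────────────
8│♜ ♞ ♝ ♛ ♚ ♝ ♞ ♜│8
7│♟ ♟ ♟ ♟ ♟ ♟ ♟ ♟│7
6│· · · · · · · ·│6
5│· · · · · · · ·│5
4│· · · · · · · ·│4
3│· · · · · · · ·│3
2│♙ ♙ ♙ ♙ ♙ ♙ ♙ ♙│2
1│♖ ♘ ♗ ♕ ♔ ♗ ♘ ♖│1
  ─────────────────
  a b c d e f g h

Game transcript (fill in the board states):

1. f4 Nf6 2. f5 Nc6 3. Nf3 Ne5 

  a b c d e f g h
  ─────────────────
8│♜ · ♝ ♛ ♚ ♝ · ♜│8
7│♟ ♟ ♟ ♟ ♟ ♟ ♟ ♟│7
6│· · · · · ♞ · ·│6
5│· · · · ♞ ♙ · ·│5
4│· · · · · · · ·│4
3│· · · · · ♘ · ·│3
2│♙ ♙ ♙ ♙ ♙ · ♙ ♙│2
1│♖ ♘ ♗ ♕ ♔ ♗ · ♖│1
  ─────────────────
  a b c d e f g h

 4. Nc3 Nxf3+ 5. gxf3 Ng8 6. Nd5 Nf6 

  a b c d e f g h
  ─────────────────
8│♜ · ♝ ♛ ♚ ♝ · ♜│8
7│♟ ♟ ♟ ♟ ♟ ♟ ♟ ♟│7
6│· · · · · ♞ · ·│6
5│· · · ♘ · ♙ · ·│5
4│· · · · · · · ·│4
3│· · · · · ♙ · ·│3
2│♙ ♙ ♙ ♙ ♙ · · ♙│2
1│♖ · ♗ ♕ ♔ ♗ · ♖│1
  ─────────────────
  a b c d e f g h

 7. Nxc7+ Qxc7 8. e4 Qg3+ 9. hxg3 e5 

  a b c d e f g h
  ─────────────────
8│♜ · ♝ · ♚ ♝ · ♜│8
7│♟ ♟ · ♟ · ♟ ♟ ♟│7
6│· · · · · ♞ · ·│6
5│· · · · ♟ ♙ · ·│5
4│· · · · ♙ · · ·│4
3│· · · · · ♙ ♙ ·│3
2│♙ ♙ ♙ ♙ · · · ·│2
1│♖ · ♗ ♕ ♔ ♗ · ♖│1
  ─────────────────
  a b c d e f g h

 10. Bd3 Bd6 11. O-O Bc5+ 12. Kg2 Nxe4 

  a b c d e f g h
  ─────────────────
8│♜ · ♝ · ♚ · · ♜│8
7│♟ ♟ · ♟ · ♟ ♟ ♟│7
6│· · · · · · · ·│6
5│· · ♝ · ♟ ♙ · ·│5
4│· · · · ♞ · · ·│4
3│· · · ♗ · ♙ ♙ ·│3
2│♙ ♙ ♙ ♙ · · ♔ ·│2
1│♖ · ♗ ♕ · ♖ · ·│1
  ─────────────────
  a b c d e f g h

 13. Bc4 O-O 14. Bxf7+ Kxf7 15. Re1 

  a b c d e f g h
  ─────────────────
8│♜ · ♝ · · ♜ · ·│8
7│♟ ♟ · ♟ · ♚ ♟ ♟│7
6│· · · · · · · ·│6
5│· · ♝ · ♟ ♙ · ·│5
4│· · · · ♞ · · ·│4
3│· · · · · ♙ ♙ ·│3
2│♙ ♙ ♙ ♙ · · ♔ ·│2
1│♖ · ♗ ♕ ♖ · · ·│1
  ─────────────────
  a b c d e f g h


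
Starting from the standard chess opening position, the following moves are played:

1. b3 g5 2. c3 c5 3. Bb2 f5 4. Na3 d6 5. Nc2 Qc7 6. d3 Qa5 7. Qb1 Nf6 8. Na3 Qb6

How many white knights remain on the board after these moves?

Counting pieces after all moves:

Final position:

  a b c d e f g h
  ─────────────────
8│♜ ♞ ♝ · ♚ ♝ · ♜│8
7│♟ ♟ · · ♟ · · ♟│7
6│· ♛ · ♟ · ♞ · ·│6
5│· · ♟ · · ♟ ♟ ·│5
4│· · · · · · · ·│4
3│♘ ♙ ♙ ♙ · · · ·│3
2│♙ ♗ · · ♙ ♙ ♙ ♙│2
1│♖ ♕ · · ♔ ♗ ♘ ♖│1
  ─────────────────
  a b c d e f g h


2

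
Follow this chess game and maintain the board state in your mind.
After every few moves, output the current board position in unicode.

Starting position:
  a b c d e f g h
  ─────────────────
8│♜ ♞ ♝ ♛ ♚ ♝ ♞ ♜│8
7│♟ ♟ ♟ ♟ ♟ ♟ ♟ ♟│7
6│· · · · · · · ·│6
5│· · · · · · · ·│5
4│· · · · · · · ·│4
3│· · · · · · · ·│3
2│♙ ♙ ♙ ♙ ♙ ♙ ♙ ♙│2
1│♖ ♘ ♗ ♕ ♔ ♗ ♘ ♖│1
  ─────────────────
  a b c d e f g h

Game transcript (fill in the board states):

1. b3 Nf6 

  a b c d e f g h
  ─────────────────
8│♜ ♞ ♝ ♛ ♚ ♝ · ♜│8
7│♟ ♟ ♟ ♟ ♟ ♟ ♟ ♟│7
6│· · · · · ♞ · ·│6
5│· · · · · · · ·│5
4│· · · · · · · ·│4
3│· ♙ · · · · · ·│3
2│♙ · ♙ ♙ ♙ ♙ ♙ ♙│2
1│♖ ♘ ♗ ♕ ♔ ♗ ♘ ♖│1
  ─────────────────
  a b c d e f g h

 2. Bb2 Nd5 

  a b c d e f g h
  ─────────────────
8│♜ ♞ ♝ ♛ ♚ ♝ · ♜│8
7│♟ ♟ ♟ ♟ ♟ ♟ ♟ ♟│7
6│· · · · · · · ·│6
5│· · · ♞ · · · ·│5
4│· · · · · · · ·│4
3│· ♙ · · · · · ·│3
2│♙ ♗ ♙ ♙ ♙ ♙ ♙ ♙│2
1│♖ ♘ · ♕ ♔ ♗ ♘ ♖│1
  ─────────────────
  a b c d e f g h

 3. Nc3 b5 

  a b c d e f g h
  ─────────────────
8│♜ ♞ ♝ ♛ ♚ ♝ · ♜│8
7│♟ · ♟ ♟ ♟ ♟ ♟ ♟│7
6│· · · · · · · ·│6
5│· ♟ · ♞ · · · ·│5
4│· · · · · · · ·│4
3│· ♙ ♘ · · · · ·│3
2│♙ ♗ ♙ ♙ ♙ ♙ ♙ ♙│2
1│♖ · · ♕ ♔ ♗ ♘ ♖│1
  ─────────────────
  a b c d e f g h

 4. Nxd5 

  a b c d e f g h
  ─────────────────
8│♜ ♞ ♝ ♛ ♚ ♝ · ♜│8
7│♟ · ♟ ♟ ♟ ♟ ♟ ♟│7
6│· · · · · · · ·│6
5│· ♟ · ♘ · · · ·│5
4│· · · · · · · ·│4
3│· ♙ · · · · · ·│3
2│♙ ♗ ♙ ♙ ♙ ♙ ♙ ♙│2
1│♖ · · ♕ ♔ ♗ ♘ ♖│1
  ─────────────────
  a b c d e f g h


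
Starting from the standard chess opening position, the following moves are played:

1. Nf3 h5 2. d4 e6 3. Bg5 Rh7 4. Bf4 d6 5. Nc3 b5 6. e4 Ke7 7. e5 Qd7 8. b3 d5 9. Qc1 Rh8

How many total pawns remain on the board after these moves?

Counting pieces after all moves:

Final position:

  a b c d e f g h
  ─────────────────
8│♜ ♞ ♝ · · ♝ ♞ ♜│8
7│♟ · ♟ ♛ ♚ ♟ ♟ ·│7
6│· · · · ♟ · · ·│6
5│· ♟ · ♟ ♙ · · ♟│5
4│· · · ♙ · ♗ · ·│4
3│· ♙ ♘ · · ♘ · ·│3
2│♙ · ♙ · · ♙ ♙ ♙│2
1│♖ · ♕ · ♔ ♗ · ♖│1
  ─────────────────
  a b c d e f g h


16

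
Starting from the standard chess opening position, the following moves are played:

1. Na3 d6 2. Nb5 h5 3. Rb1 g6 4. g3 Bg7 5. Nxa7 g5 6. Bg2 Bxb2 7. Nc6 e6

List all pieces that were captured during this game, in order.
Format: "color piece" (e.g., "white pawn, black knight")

Tracking captures:
  Nxa7: captured black pawn
  Bxb2: captured white pawn

black pawn, white pawn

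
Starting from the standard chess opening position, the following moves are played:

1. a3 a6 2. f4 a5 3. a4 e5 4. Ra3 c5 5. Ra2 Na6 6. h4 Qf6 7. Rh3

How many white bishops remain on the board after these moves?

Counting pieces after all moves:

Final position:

  a b c d e f g h
  ─────────────────
8│♜ · ♝ · ♚ ♝ ♞ ♜│8
7│· ♟ · ♟ · ♟ ♟ ♟│7
6│♞ · · · · ♛ · ·│6
5│♟ · ♟ · ♟ · · ·│5
4│♙ · · · · ♙ · ♙│4
3│· · · · · · · ♖│3
2│♖ ♙ ♙ ♙ ♙ · ♙ ·│2
1│· ♘ ♗ ♕ ♔ ♗ ♘ ·│1
  ─────────────────
  a b c d e f g h


2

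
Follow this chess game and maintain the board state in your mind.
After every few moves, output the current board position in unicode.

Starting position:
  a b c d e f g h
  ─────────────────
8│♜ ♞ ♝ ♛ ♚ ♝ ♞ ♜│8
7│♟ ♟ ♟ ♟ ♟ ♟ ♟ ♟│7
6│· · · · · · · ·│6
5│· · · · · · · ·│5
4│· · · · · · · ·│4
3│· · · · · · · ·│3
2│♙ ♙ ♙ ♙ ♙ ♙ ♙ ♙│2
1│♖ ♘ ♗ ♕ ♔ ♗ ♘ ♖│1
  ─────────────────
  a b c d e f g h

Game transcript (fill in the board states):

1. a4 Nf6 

  a b c d e f g h
  ─────────────────
8│♜ ♞ ♝ ♛ ♚ ♝ · ♜│8
7│♟ ♟ ♟ ♟ ♟ ♟ ♟ ♟│7
6│· · · · · ♞ · ·│6
5│· · · · · · · ·│5
4│♙ · · · · · · ·│4
3│· · · · · · · ·│3
2│· ♙ ♙ ♙ ♙ ♙ ♙ ♙│2
1│♖ ♘ ♗ ♕ ♔ ♗ ♘ ♖│1
  ─────────────────
  a b c d e f g h

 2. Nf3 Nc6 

  a b c d e f g h
  ─────────────────
8│♜ · ♝ ♛ ♚ ♝ · ♜│8
7│♟ ♟ ♟ ♟ ♟ ♟ ♟ ♟│7
6│· · ♞ · · ♞ · ·│6
5│· · · · · · · ·│5
4│♙ · · · · · · ·│4
3│· · · · · ♘ · ·│3
2│· ♙ ♙ ♙ ♙ ♙ ♙ ♙│2
1│♖ ♘ ♗ ♕ ♔ ♗ · ♖│1
  ─────────────────
  a b c d e f g h

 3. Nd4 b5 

  a b c d e f g h
  ─────────────────
8│♜ · ♝ ♛ ♚ ♝ · ♜│8
7│♟ · ♟ ♟ ♟ ♟ ♟ ♟│7
6│· · ♞ · · ♞ · ·│6
5│· ♟ · · · · · ·│5
4│♙ · · ♘ · · · ·│4
3│· · · · · · · ·│3
2│· ♙ ♙ ♙ ♙ ♙ ♙ ♙│2
1│♖ ♘ ♗ ♕ ♔ ♗ · ♖│1
  ─────────────────
  a b c d e f g h

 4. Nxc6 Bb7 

  a b c d e f g h
  ─────────────────
8│♜ · · ♛ ♚ ♝ · ♜│8
7│♟ ♝ ♟ ♟ ♟ ♟ ♟ ♟│7
6│· · ♘ · · ♞ · ·│6
5│· ♟ · · · · · ·│5
4│♙ · · · · · · ·│4
3│· · · · · · · ·│3
2│· ♙ ♙ ♙ ♙ ♙ ♙ ♙│2
1│♖ ♘ ♗ ♕ ♔ ♗ · ♖│1
  ─────────────────
  a b c d e f g h

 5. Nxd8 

  a b c d e f g h
  ─────────────────
8│♜ · · ♘ ♚ ♝ · ♜│8
7│♟ ♝ ♟ ♟ ♟ ♟ ♟ ♟│7
6│· · · · · ♞ · ·│6
5│· ♟ · · · · · ·│5
4│♙ · · · · · · ·│4
3│· · · · · · · ·│3
2│· ♙ ♙ ♙ ♙ ♙ ♙ ♙│2
1│♖ ♘ ♗ ♕ ♔ ♗ · ♖│1
  ─────────────────
  a b c d e f g h


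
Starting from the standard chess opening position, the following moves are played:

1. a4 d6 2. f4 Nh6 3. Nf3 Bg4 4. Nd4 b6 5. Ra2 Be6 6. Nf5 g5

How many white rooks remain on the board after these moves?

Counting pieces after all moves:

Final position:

  a b c d e f g h
  ─────────────────
8│♜ ♞ · ♛ ♚ ♝ · ♜│8
7│♟ · ♟ · ♟ ♟ · ♟│7
6│· ♟ · ♟ ♝ · · ♞│6
5│· · · · · ♘ ♟ ·│5
4│♙ · · · · ♙ · ·│4
3│· · · · · · · ·│3
2│♖ ♙ ♙ ♙ ♙ · ♙ ♙│2
1│· ♘ ♗ ♕ ♔ ♗ · ♖│1
  ─────────────────
  a b c d e f g h


2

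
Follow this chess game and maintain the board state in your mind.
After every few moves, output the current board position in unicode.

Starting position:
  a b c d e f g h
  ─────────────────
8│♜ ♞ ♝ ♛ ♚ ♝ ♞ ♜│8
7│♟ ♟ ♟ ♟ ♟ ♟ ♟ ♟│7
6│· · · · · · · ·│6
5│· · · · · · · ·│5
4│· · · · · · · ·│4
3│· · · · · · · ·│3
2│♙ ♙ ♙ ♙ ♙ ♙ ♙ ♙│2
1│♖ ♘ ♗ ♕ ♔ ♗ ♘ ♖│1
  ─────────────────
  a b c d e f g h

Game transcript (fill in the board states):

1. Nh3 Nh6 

  a b c d e f g h
  ─────────────────
8│♜ ♞ ♝ ♛ ♚ ♝ · ♜│8
7│♟ ♟ ♟ ♟ ♟ ♟ ♟ ♟│7
6│· · · · · · · ♞│6
5│· · · · · · · ·│5
4│· · · · · · · ·│4
3│· · · · · · · ♘│3
2│♙ ♙ ♙ ♙ ♙ ♙ ♙ ♙│2
1│♖ ♘ ♗ ♕ ♔ ♗ · ♖│1
  ─────────────────
  a b c d e f g h

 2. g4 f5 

  a b c d e f g h
  ─────────────────
8│♜ ♞ ♝ ♛ ♚ ♝ · ♜│8
7│♟ ♟ ♟ ♟ ♟ · ♟ ♟│7
6│· · · · · · · ♞│6
5│· · · · · ♟ · ·│5
4│· · · · · · ♙ ·│4
3│· · · · · · · ♘│3
2│♙ ♙ ♙ ♙ ♙ ♙ · ♙│2
1│♖ ♘ ♗ ♕ ♔ ♗ · ♖│1
  ─────────────────
  a b c d e f g h

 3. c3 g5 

  a b c d e f g h
  ─────────────────
8│♜ ♞ ♝ ♛ ♚ ♝ · ♜│8
7│♟ ♟ ♟ ♟ ♟ · · ♟│7
6│· · · · · · · ♞│6
5│· · · · · ♟ ♟ ·│5
4│· · · · · · ♙ ·│4
3│· · ♙ · · · · ♘│3
2│♙ ♙ · ♙ ♙ ♙ · ♙│2
1│♖ ♘ ♗ ♕ ♔ ♗ · ♖│1
  ─────────────────
  a b c d e f g h

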